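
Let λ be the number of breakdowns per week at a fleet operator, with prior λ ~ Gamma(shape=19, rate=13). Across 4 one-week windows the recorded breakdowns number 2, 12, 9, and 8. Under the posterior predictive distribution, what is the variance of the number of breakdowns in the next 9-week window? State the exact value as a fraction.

11700/289

Total count: 2 + 12 + 9 + 8 = 31.
Total exposure: 4 weeks.
The Gamma prior is conjugate for the Poisson rate, so λ | data ~ Gamma(19+31, 13+4) = Gamma(50, 17).
The posterior predictive for a window of length T is Negative Binomial with variance T·α'·(β'+T)/β'² = 9·50·26/289 = 11700/289.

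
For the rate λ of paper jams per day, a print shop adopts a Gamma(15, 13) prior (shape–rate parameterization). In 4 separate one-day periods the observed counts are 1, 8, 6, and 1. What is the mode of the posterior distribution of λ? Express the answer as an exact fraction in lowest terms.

Total count: 1 + 8 + 6 + 1 = 16.
Total exposure: 4 days.
The Gamma prior is conjugate for the Poisson rate, so λ | data ~ Gamma(15+16, 13+4) = Gamma(31, 17).
Posterior mode = (α'−1)/β' = 30/17.

30/17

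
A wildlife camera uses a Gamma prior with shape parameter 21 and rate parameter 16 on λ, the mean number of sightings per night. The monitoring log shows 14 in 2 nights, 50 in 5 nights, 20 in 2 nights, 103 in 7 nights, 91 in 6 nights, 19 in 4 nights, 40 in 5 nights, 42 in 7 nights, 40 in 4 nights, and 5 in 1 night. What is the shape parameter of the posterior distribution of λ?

445

Total count: 14 + 50 + 20 + 103 + 91 + 19 + 40 + 42 + 40 + 5 = 424.
Total exposure: 2 + 5 + 2 + 7 + 6 + 4 + 5 + 7 + 4 + 1 = 43 nights.
Gamma(α, β) with Poisson data over total exposure Σt gives posterior Gamma(α+Σx, β+Σt) = Gamma(445, 59).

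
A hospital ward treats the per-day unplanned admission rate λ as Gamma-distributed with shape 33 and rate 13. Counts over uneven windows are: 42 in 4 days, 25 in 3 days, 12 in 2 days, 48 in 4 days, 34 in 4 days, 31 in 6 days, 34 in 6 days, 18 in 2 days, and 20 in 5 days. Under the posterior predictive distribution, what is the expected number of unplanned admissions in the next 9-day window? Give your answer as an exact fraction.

Total count: 42 + 25 + 12 + 48 + 34 + 31 + 34 + 18 + 20 = 264.
Total exposure: 4 + 3 + 2 + 4 + 4 + 6 + 6 + 2 + 5 = 36 days.
The Gamma prior is conjugate for the Poisson rate, so λ | data ~ Gamma(33+264, 13+36) = Gamma(297, 49).
Predictive mean over a 9-day window = T·E[λ|data] = 9·297/49 = 2673/49.

2673/49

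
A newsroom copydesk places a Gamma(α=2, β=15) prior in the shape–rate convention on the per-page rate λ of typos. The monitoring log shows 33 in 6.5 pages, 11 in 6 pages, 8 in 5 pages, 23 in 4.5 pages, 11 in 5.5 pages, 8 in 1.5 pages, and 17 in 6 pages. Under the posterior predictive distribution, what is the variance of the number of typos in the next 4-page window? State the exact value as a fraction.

6102/625

Total count: 33 + 11 + 8 + 23 + 11 + 8 + 17 = 111.
Total exposure: 6.5 + 6 + 5 + 4.5 + 5.5 + 1.5 + 6 = 35 pages.
By Gamma–Poisson conjugacy, the posterior is Gamma(α + Σx, β + Σt) = Gamma(2 + 111, 15 + 35) = Gamma(113, 50).
The posterior predictive for a window of length T is Negative Binomial with variance T·α'·(β'+T)/β'² = 4·113·54/2500 = 6102/625.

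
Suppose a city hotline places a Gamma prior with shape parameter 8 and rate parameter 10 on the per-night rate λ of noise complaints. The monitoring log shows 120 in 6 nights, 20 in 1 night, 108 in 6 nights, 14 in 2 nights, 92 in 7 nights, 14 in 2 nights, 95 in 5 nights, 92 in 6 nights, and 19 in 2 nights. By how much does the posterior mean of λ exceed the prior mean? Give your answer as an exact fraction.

2722/235

Total count: 120 + 20 + 108 + 14 + 92 + 14 + 95 + 92 + 19 = 574.
Total exposure: 6 + 1 + 6 + 2 + 7 + 2 + 5 + 6 + 2 = 37 nights.
The Gamma prior is conjugate for the Poisson rate, so λ | data ~ Gamma(8+574, 10+37) = Gamma(582, 47).
Posterior mean = 582/47 = 582/47; prior mean = 8/10 = 4/5. Difference = 582/47 − 4/5 = 2722/235.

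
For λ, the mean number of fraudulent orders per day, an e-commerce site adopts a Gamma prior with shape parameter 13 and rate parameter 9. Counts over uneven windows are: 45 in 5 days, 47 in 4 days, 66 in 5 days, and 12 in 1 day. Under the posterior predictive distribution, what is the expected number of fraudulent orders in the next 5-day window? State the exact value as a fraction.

Total count: 45 + 47 + 66 + 12 = 170.
Total exposure: 5 + 4 + 5 + 1 = 15 days.
Posterior: α' = 13 + 170 = 183, β' = 9 + 15 = 24.
Predictive mean over a 5-day window = T·E[λ|data] = 5·183/24 = 305/8.

305/8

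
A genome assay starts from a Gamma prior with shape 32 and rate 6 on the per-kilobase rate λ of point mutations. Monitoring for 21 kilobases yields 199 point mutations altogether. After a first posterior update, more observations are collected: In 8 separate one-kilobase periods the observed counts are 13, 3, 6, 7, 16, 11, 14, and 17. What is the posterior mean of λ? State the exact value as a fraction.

318/35

Total count 199 over total exposure 21 kilobases.
After the first batch: Gamma(32 + 199, 6 + 21) = Gamma(231, 27).
Total count: 13 + 3 + 6 + 7 + 16 + 11 + 14 + 17 = 87.
Total exposure: 8 kilobases.
After the second batch: Gamma(231 + 87, 27 + 8) = Gamma(318, 35).
Posterior mean = α'/β' = 318/35.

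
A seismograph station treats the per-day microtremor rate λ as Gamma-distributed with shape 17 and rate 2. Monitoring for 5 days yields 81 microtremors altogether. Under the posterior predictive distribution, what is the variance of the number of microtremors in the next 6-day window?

Total count 81 over total exposure 5 days.
Conjugate update: add total count to the shape and total exposure to the rate, giving Gamma(98, 7).
The posterior predictive for a window of length T is Negative Binomial with variance T·α'·(β'+T)/β'² = 6·98·13/49 = 156.

156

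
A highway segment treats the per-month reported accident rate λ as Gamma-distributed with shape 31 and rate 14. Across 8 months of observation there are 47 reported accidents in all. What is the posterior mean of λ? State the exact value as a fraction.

Total count 47 over total exposure 8 months.
Posterior: α' = 31 + 47 = 78, β' = 14 + 8 = 22.
Posterior mean = α'/β' = 78/22 = 39/11.

39/11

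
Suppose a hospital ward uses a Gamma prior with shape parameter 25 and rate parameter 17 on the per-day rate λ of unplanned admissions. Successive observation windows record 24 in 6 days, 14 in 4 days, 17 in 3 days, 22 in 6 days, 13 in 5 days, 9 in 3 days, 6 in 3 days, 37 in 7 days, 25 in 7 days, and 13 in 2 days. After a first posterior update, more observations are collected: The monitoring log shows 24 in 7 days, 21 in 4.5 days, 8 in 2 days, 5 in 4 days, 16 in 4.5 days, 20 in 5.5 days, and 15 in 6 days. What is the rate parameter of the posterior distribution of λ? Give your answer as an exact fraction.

Total count: 24 + 14 + 17 + 22 + 13 + 9 + 6 + 37 + 25 + 13 = 180.
Total exposure: 6 + 4 + 3 + 6 + 5 + 3 + 3 + 7 + 7 + 2 = 46 days.
After the first batch: Gamma(25 + 180, 17 + 46) = Gamma(205, 63).
Total count: 24 + 21 + 8 + 5 + 16 + 20 + 15 = 109.
Total exposure: 7 + 4.5 + 2 + 4 + 4.5 + 5.5 + 6 = 33.5 days.
After the second batch: Gamma(205 + 109, 63 + 33.5) = Gamma(314, 193/2).

193/2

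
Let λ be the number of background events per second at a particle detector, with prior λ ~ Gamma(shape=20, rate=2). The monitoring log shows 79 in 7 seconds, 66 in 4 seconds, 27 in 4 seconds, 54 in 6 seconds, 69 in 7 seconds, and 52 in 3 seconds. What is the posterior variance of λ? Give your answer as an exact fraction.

367/1089

Total count: 79 + 66 + 27 + 54 + 69 + 52 = 347.
Total exposure: 7 + 4 + 4 + 6 + 7 + 3 = 31 seconds.
Posterior: α' = 20 + 347 = 367, β' = 2 + 31 = 33.
Posterior variance = α'/β'² = 367/1089.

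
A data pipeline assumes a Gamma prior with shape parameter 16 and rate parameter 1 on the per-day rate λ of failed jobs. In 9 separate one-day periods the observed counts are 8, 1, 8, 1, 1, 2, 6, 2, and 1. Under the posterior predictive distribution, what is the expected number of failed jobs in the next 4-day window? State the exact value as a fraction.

92/5

Total count: 8 + 1 + 8 + 1 + 1 + 2 + 6 + 2 + 1 = 30.
Total exposure: 9 days.
Posterior: α' = 16 + 30 = 46, β' = 1 + 9 = 10.
Predictive mean over a 4-day window = T·E[λ|data] = 4·46/10 = 92/5.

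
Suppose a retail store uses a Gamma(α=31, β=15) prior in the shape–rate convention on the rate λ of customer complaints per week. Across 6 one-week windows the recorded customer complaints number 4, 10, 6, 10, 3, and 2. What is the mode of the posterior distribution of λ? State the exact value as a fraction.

65/21

Total count: 4 + 10 + 6 + 10 + 3 + 2 = 35.
Total exposure: 6 weeks.
Gamma(α, β) with Poisson data over total exposure Σt gives posterior Gamma(α+Σx, β+Σt) = Gamma(66, 21).
Posterior mode = (α'−1)/β' = 65/21.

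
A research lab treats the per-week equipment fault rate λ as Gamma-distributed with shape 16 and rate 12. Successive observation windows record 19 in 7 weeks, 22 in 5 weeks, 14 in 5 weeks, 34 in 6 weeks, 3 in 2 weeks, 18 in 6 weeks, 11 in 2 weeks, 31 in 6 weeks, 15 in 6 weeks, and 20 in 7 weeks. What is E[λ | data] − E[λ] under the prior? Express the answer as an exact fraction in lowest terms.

353/192

Total count: 19 + 22 + 14 + 34 + 3 + 18 + 11 + 31 + 15 + 20 = 187.
Total exposure: 7 + 5 + 5 + 6 + 2 + 6 + 2 + 6 + 6 + 7 = 52 weeks.
By Gamma–Poisson conjugacy, the posterior is Gamma(α + Σx, β + Σt) = Gamma(16 + 187, 12 + 52) = Gamma(203, 64).
Posterior mean = 203/64 = 203/64; prior mean = 16/12 = 4/3. Difference = 203/64 − 4/3 = 353/192.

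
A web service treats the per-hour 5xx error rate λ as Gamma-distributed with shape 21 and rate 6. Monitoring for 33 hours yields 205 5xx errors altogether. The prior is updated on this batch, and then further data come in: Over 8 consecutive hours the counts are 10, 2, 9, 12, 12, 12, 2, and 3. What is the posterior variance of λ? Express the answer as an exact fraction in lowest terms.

Total count 205 over total exposure 33 hours.
After the first batch: Gamma(21 + 205, 6 + 33) = Gamma(226, 39).
Total count: 10 + 2 + 9 + 12 + 12 + 12 + 2 + 3 = 62.
Total exposure: 8 hours.
After the second batch: Gamma(226 + 62, 39 + 8) = Gamma(288, 47).
Posterior variance = α'/β'² = 288/2209.

288/2209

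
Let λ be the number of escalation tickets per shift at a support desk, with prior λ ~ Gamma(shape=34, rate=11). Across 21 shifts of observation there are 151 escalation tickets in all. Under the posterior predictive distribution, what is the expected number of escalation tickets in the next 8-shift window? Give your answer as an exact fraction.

185/4

Total count 151 over total exposure 21 shifts.
Posterior: α' = 34 + 151 = 185, β' = 11 + 21 = 32.
Predictive mean over an 8-shift window = T·E[λ|data] = 8·185/32 = 185/4.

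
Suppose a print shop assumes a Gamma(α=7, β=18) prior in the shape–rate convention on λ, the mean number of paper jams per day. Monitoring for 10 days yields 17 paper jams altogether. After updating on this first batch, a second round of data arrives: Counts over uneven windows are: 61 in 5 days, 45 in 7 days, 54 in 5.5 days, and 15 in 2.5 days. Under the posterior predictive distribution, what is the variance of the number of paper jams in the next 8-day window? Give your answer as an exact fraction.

Total count 17 over total exposure 10 days.
After the first batch: Gamma(7 + 17, 18 + 10) = Gamma(24, 28).
Total count: 61 + 45 + 54 + 15 = 175.
Total exposure: 5 + 7 + 5.5 + 2.5 = 20 days.
After the second batch: Gamma(24 + 175, 28 + 20) = Gamma(199, 48).
The posterior predictive for a window of length T is Negative Binomial with variance T·α'·(β'+T)/β'² = 8·199·56/2304 = 1393/36.

1393/36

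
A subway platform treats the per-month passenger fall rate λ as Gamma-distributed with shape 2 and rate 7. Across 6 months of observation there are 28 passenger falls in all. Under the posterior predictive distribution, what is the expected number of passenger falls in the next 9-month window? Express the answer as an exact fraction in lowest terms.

270/13

Total count 28 over total exposure 6 months.
Gamma(α, β) with Poisson data over total exposure Σt gives posterior Gamma(α+Σx, β+Σt) = Gamma(30, 13).
Predictive mean over a 9-month window = T·E[λ|data] = 9·30/13 = 270/13.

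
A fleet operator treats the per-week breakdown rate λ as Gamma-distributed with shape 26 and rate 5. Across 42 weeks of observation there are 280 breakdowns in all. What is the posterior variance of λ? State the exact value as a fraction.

Total count 280 over total exposure 42 weeks.
By Gamma–Poisson conjugacy, the posterior is Gamma(α + Σx, β + Σt) = Gamma(26 + 280, 5 + 42) = Gamma(306, 47).
Posterior variance = α'/β'² = 306/2209.

306/2209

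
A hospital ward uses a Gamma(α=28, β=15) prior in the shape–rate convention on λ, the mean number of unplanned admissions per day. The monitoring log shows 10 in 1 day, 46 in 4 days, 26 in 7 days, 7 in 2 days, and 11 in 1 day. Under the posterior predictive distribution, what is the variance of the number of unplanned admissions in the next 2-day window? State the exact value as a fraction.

Total count: 10 + 46 + 26 + 7 + 11 = 100.
Total exposure: 1 + 4 + 7 + 2 + 1 = 15 days.
By Gamma–Poisson conjugacy, the posterior is Gamma(α + Σx, β + Σt) = Gamma(28 + 100, 15 + 15) = Gamma(128, 30).
The posterior predictive for a window of length T is Negative Binomial with variance T·α'·(β'+T)/β'² = 2·128·32/900 = 2048/225.

2048/225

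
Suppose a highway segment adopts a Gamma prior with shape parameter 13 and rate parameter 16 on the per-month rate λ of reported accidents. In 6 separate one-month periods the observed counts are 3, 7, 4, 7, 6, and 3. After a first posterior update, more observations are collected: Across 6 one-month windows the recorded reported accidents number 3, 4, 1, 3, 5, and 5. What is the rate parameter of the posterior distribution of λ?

Total count: 3 + 7 + 4 + 7 + 6 + 3 = 30.
Total exposure: 6 months.
After the first batch: Gamma(13 + 30, 16 + 6) = Gamma(43, 22).
Total count: 3 + 4 + 1 + 3 + 5 + 5 = 21.
Total exposure: 6 months.
After the second batch: Gamma(43 + 21, 22 + 6) = Gamma(64, 28).

28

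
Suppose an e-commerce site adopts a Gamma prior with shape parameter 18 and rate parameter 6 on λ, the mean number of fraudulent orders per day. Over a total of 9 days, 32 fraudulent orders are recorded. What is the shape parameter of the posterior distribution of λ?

Total count 32 over total exposure 9 days.
The Gamma prior is conjugate for the Poisson rate, so λ | data ~ Gamma(18+32, 6+9) = Gamma(50, 15).

50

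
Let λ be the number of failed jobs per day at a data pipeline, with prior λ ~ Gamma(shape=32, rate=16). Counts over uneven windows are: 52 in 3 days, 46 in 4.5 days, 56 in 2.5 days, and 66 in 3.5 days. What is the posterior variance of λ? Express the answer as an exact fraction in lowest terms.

1008/3481

Total count: 52 + 46 + 56 + 66 = 220.
Total exposure: 3 + 4.5 + 2.5 + 3.5 = 13.5 days.
Gamma(α, β) with Poisson data over total exposure Σt gives posterior Gamma(α+Σx, β+Σt) = Gamma(252, 59/2).
Posterior variance = α'/β'² = 252/(3481/4) = 1008/3481.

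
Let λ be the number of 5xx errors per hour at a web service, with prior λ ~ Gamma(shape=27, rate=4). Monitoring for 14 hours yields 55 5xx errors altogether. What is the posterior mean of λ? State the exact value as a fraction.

41/9

Total count 55 over total exposure 14 hours.
Posterior: α' = 27 + 55 = 82, β' = 4 + 14 = 18.
Posterior mean = α'/β' = 82/18 = 41/9.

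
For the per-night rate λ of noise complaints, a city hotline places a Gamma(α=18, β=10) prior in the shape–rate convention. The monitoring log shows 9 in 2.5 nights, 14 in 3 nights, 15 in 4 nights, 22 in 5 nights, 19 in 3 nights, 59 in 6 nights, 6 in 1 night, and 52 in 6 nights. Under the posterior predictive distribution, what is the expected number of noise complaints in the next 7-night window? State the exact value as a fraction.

Total count: 9 + 14 + 15 + 22 + 19 + 59 + 6 + 52 = 196.
Total exposure: 2.5 + 3 + 4 + 5 + 3 + 6 + 1 + 6 = 30.5 nights.
By Gamma–Poisson conjugacy, the posterior is Gamma(α + Σx, β + Σt) = Gamma(18 + 196, 10 + 30.5) = Gamma(214, 81/2).
Predictive mean over a 7-night window = T·E[λ|data] = 7·214/(81/2) = 2996/81.

2996/81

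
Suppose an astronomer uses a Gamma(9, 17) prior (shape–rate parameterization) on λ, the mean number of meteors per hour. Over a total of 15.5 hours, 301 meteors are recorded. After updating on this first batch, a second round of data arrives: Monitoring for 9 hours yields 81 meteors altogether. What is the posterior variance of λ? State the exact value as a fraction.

1564/6889

Total count 301 over total exposure 15.5 hours.
After the first batch: Gamma(9 + 301, 17 + 15.5) = Gamma(310, 65/2).
Total count 81 over total exposure 9 hours.
After the second batch: Gamma(310 + 81, 65/2 + 9) = Gamma(391, 83/2).
Posterior variance = α'/β'² = 391/(6889/4) = 1564/6889.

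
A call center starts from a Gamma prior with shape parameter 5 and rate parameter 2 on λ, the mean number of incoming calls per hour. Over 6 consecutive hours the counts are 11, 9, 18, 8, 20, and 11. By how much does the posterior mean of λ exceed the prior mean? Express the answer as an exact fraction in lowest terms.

Total count: 11 + 9 + 18 + 8 + 20 + 11 = 77.
Total exposure: 6 hours.
The Gamma prior is conjugate for the Poisson rate, so λ | data ~ Gamma(5+77, 2+6) = Gamma(82, 8).
Posterior mean = 82/8 = 41/4; prior mean = 5/2 = 5/2. Difference = 41/4 − 5/2 = 31/4.

31/4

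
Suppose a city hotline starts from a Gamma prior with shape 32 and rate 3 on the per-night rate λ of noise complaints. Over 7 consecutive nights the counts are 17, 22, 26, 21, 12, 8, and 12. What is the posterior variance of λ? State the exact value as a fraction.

Total count: 17 + 22 + 26 + 21 + 12 + 8 + 12 = 118.
Total exposure: 7 nights.
By Gamma–Poisson conjugacy, the posterior is Gamma(α + Σx, β + Σt) = Gamma(32 + 118, 3 + 7) = Gamma(150, 10).
Posterior variance = α'/β'² = 150/100 = 3/2.

3/2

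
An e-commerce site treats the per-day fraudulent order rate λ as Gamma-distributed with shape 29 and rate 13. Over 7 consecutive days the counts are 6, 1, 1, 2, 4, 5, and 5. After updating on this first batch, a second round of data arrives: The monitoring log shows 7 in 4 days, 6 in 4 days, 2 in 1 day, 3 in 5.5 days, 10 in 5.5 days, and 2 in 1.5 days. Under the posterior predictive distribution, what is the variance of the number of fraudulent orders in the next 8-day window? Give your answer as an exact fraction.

Total count: 6 + 1 + 1 + 2 + 4 + 5 + 5 = 24.
Total exposure: 7 days.
After the first batch: Gamma(29 + 24, 13 + 7) = Gamma(53, 20).
Total count: 7 + 6 + 2 + 3 + 10 + 2 = 30.
Total exposure: 4 + 4 + 1 + 5.5 + 5.5 + 1.5 = 21.5 days.
After the second batch: Gamma(53 + 30, 20 + 21.5) = Gamma(83, 83/2).
The posterior predictive for a window of length T is Negative Binomial with variance T·α'·(β'+T)/β'² = 8·83·(99/2)/(6889/4) = 1584/83.

1584/83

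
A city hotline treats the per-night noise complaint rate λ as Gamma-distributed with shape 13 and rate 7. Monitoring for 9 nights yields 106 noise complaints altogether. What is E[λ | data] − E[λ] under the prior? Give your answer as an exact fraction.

625/112

Total count 106 over total exposure 9 nights.
By Gamma–Poisson conjugacy, the posterior is Gamma(α + Σx, β + Σt) = Gamma(13 + 106, 7 + 9) = Gamma(119, 16).
Posterior mean = 119/16 = 119/16; prior mean = 13/7 = 13/7. Difference = 119/16 − 13/7 = 625/112.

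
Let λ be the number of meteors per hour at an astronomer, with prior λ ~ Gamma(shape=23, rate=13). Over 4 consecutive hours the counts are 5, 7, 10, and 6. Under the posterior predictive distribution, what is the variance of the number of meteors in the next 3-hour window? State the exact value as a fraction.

Total count: 5 + 7 + 10 + 6 = 28.
Total exposure: 4 hours.
By Gamma–Poisson conjugacy, the posterior is Gamma(α + Σx, β + Σt) = Gamma(23 + 28, 13 + 4) = Gamma(51, 17).
The posterior predictive for a window of length T is Negative Binomial with variance T·α'·(β'+T)/β'² = 3·51·20/289 = 180/17.

180/17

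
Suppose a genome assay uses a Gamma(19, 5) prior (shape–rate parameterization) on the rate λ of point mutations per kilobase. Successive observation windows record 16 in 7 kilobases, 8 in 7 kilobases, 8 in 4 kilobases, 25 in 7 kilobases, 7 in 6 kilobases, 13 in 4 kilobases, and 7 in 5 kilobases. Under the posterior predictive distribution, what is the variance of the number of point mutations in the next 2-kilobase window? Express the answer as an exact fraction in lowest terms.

Total count: 16 + 8 + 8 + 25 + 7 + 13 + 7 = 84.
Total exposure: 7 + 7 + 4 + 7 + 6 + 4 + 5 = 40 kilobases.
By Gamma–Poisson conjugacy, the posterior is Gamma(α + Σx, β + Σt) = Gamma(19 + 84, 5 + 40) = Gamma(103, 45).
The posterior predictive for a window of length T is Negative Binomial with variance T·α'·(β'+T)/β'² = 2·103·47/2025 = 9682/2025.

9682/2025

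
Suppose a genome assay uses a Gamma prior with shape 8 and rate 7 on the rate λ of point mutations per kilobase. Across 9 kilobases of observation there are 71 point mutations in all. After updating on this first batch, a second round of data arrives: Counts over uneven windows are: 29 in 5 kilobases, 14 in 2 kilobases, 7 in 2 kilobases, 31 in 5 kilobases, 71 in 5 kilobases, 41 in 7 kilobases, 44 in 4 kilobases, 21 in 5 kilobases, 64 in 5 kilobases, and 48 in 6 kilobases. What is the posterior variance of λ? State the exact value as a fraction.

Total count 71 over total exposure 9 kilobases.
After the first batch: Gamma(8 + 71, 7 + 9) = Gamma(79, 16).
Total count: 29 + 14 + 7 + 31 + 71 + 41 + 44 + 21 + 64 + 48 = 370.
Total exposure: 5 + 2 + 2 + 5 + 5 + 7 + 4 + 5 + 5 + 6 = 46 kilobases.
After the second batch: Gamma(79 + 370, 16 + 46) = Gamma(449, 62).
Posterior variance = α'/β'² = 449/3844.

449/3844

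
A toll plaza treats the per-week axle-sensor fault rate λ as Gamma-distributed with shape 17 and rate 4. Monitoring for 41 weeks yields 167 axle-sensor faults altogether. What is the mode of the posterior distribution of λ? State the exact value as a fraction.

61/15

Total count 167 over total exposure 41 weeks.
The Gamma prior is conjugate for the Poisson rate, so λ | data ~ Gamma(17+167, 4+41) = Gamma(184, 45).
Posterior mode = (α'−1)/β' = 183/45 = 61/15.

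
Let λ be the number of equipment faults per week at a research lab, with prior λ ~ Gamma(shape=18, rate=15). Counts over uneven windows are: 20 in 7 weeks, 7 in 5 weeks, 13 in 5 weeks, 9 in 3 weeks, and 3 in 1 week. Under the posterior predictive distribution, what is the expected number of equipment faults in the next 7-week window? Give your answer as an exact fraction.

Total count: 20 + 7 + 13 + 9 + 3 = 52.
Total exposure: 7 + 5 + 5 + 3 + 1 = 21 weeks.
Conjugate update: add total count to the shape and total exposure to the rate, giving Gamma(70, 36).
Predictive mean over a 7-week window = T·E[λ|data] = 7·70/36 = 245/18.

245/18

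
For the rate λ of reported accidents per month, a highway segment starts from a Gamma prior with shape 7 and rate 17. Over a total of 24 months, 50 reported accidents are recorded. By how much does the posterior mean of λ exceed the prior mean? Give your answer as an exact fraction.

Total count 50 over total exposure 24 months.
Gamma(α, β) with Poisson data over total exposure Σt gives posterior Gamma(α+Σx, β+Σt) = Gamma(57, 41).
Posterior mean = 57/41 = 57/41; prior mean = 7/17 = 7/17. Difference = 57/41 − 7/17 = 682/697.

682/697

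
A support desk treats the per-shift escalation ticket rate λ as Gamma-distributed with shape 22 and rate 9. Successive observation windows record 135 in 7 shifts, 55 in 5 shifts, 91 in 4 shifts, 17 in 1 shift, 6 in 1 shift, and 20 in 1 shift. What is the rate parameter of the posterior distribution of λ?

Total count: 135 + 55 + 91 + 17 + 6 + 20 = 324.
Total exposure: 7 + 5 + 4 + 1 + 1 + 1 = 19 shifts.
The Gamma prior is conjugate for the Poisson rate, so λ | data ~ Gamma(22+324, 9+19) = Gamma(346, 28).

28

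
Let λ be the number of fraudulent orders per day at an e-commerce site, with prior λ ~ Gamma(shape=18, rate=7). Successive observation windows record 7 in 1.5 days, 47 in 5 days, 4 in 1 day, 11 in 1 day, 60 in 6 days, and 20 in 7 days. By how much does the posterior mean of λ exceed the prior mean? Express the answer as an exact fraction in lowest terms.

Total count: 7 + 47 + 4 + 11 + 60 + 20 = 149.
Total exposure: 1.5 + 5 + 1 + 1 + 6 + 7 = 21.5 days.
The Gamma prior is conjugate for the Poisson rate, so λ | data ~ Gamma(18+149, 7+21.5) = Gamma(167, 57/2).
Posterior mean = 167/(57/2) = 334/57; prior mean = 18/7 = 18/7. Difference = 334/57 − 18/7 = 1312/399.

1312/399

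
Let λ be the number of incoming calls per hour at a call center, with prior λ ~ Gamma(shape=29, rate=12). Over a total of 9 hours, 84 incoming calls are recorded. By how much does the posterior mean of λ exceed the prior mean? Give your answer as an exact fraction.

83/28

Total count 84 over total exposure 9 hours.
The Gamma prior is conjugate for the Poisson rate, so λ | data ~ Gamma(29+84, 12+9) = Gamma(113, 21).
Posterior mean = 113/21 = 113/21; prior mean = 29/12 = 29/12. Difference = 113/21 − 29/12 = 83/28.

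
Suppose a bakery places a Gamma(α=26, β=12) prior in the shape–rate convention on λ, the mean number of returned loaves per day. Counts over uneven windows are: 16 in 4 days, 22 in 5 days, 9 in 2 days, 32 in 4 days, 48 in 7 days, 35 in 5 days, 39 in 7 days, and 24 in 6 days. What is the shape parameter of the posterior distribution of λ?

251

Total count: 16 + 22 + 9 + 32 + 48 + 35 + 39 + 24 = 225.
Total exposure: 4 + 5 + 2 + 4 + 7 + 5 + 7 + 6 = 40 days.
By Gamma–Poisson conjugacy, the posterior is Gamma(α + Σx, β + Σt) = Gamma(26 + 225, 12 + 40) = Gamma(251, 52).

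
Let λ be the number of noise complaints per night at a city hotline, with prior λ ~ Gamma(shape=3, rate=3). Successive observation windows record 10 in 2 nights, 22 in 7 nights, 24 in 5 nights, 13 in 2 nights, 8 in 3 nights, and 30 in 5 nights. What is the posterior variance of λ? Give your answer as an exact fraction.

110/729

Total count: 10 + 22 + 24 + 13 + 8 + 30 = 107.
Total exposure: 2 + 7 + 5 + 2 + 3 + 5 = 24 nights.
The Gamma prior is conjugate for the Poisson rate, so λ | data ~ Gamma(3+107, 3+24) = Gamma(110, 27).
Posterior variance = α'/β'² = 110/729.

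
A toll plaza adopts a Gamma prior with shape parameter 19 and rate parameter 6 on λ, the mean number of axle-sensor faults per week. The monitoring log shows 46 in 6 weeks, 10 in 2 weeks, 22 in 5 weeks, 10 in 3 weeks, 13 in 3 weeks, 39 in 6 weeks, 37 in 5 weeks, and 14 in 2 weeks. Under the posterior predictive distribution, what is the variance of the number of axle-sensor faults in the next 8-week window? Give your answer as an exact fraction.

Total count: 46 + 10 + 22 + 10 + 13 + 39 + 37 + 14 = 191.
Total exposure: 6 + 2 + 5 + 3 + 3 + 6 + 5 + 2 = 32 weeks.
Gamma(α, β) with Poisson data over total exposure Σt gives posterior Gamma(α+Σx, β+Σt) = Gamma(210, 38).
The posterior predictive for a window of length T is Negative Binomial with variance T·α'·(β'+T)/β'² = 8·210·46/1444 = 19320/361.

19320/361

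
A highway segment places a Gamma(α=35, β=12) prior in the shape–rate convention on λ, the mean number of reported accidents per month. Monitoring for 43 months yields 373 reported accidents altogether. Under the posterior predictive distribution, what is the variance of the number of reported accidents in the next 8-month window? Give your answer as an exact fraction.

Total count 373 over total exposure 43 months.
By Gamma–Poisson conjugacy, the posterior is Gamma(α + Σx, β + Σt) = Gamma(35 + 373, 12 + 43) = Gamma(408, 55).
The posterior predictive for a window of length T is Negative Binomial with variance T·α'·(β'+T)/β'² = 8·408·63/3025 = 205632/3025.

205632/3025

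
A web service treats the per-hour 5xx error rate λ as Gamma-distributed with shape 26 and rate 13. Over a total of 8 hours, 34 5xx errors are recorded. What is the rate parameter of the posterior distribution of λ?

Total count 34 over total exposure 8 hours.
Conjugate update: add total count to the shape and total exposure to the rate, giving Gamma(60, 21).

21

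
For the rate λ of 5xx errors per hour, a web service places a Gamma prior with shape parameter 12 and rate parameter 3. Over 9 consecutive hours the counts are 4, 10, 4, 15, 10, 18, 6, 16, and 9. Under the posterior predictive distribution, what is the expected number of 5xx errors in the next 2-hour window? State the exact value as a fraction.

52/3

Total count: 4 + 10 + 4 + 15 + 10 + 18 + 6 + 16 + 9 = 92.
Total exposure: 9 hours.
The Gamma prior is conjugate for the Poisson rate, so λ | data ~ Gamma(12+92, 3+9) = Gamma(104, 12).
Predictive mean over a 2-hour window = T·E[λ|data] = 2·104/12 = 52/3.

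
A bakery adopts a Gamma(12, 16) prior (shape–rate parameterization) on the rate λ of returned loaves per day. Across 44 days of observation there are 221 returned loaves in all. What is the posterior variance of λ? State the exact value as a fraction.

Total count 221 over total exposure 44 days.
The Gamma prior is conjugate for the Poisson rate, so λ | data ~ Gamma(12+221, 16+44) = Gamma(233, 60).
Posterior variance = α'/β'² = 233/3600.

233/3600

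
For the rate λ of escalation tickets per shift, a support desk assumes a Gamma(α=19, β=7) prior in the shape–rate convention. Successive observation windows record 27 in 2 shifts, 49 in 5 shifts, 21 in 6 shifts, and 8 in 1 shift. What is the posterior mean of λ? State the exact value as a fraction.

Total count: 27 + 49 + 21 + 8 = 105.
Total exposure: 2 + 5 + 6 + 1 = 14 shifts.
Posterior: α' = 19 + 105 = 124, β' = 7 + 14 = 21.
Posterior mean = α'/β' = 124/21.

124/21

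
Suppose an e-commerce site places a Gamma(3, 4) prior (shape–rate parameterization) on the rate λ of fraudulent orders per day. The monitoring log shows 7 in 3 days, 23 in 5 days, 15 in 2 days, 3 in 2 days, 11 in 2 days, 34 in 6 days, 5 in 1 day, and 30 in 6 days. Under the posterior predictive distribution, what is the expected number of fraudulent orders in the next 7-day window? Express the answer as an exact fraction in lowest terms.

917/31

Total count: 7 + 23 + 15 + 3 + 11 + 34 + 5 + 30 = 128.
Total exposure: 3 + 5 + 2 + 2 + 2 + 6 + 1 + 6 = 27 days.
Posterior: α' = 3 + 128 = 131, β' = 4 + 27 = 31.
Predictive mean over a 7-day window = T·E[λ|data] = 7·131/31 = 917/31.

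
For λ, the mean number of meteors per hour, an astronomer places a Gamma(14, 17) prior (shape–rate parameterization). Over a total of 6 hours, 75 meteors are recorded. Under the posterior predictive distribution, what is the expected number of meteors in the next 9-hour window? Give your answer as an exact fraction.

801/23

Total count 75 over total exposure 6 hours.
Conjugate update: add total count to the shape and total exposure to the rate, giving Gamma(89, 23).
Predictive mean over a 9-hour window = T·E[λ|data] = 9·89/23 = 801/23.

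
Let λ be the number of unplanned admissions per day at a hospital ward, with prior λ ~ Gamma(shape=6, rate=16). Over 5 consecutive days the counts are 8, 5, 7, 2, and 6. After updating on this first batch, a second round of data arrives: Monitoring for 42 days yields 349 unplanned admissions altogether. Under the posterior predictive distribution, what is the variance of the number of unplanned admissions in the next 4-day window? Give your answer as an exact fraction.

Total count: 8 + 5 + 7 + 2 + 6 = 28.
Total exposure: 5 days.
After the first batch: Gamma(6 + 28, 16 + 5) = Gamma(34, 21).
Total count 349 over total exposure 42 days.
After the second batch: Gamma(34 + 349, 21 + 42) = Gamma(383, 63).
The posterior predictive for a window of length T is Negative Binomial with variance T·α'·(β'+T)/β'² = 4·383·67/3969 = 102644/3969.

102644/3969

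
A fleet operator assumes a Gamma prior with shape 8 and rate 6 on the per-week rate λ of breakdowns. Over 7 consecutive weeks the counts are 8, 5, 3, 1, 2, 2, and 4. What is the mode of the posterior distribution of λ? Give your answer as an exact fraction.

Total count: 8 + 5 + 3 + 1 + 2 + 2 + 4 = 25.
Total exposure: 7 weeks.
Posterior: α' = 8 + 25 = 33, β' = 6 + 7 = 13.
Posterior mode = (α'−1)/β' = 32/13.

32/13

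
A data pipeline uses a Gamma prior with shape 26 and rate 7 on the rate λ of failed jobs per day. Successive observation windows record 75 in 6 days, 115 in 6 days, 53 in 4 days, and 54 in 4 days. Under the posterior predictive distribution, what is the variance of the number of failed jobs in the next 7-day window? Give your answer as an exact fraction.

Total count: 75 + 115 + 53 + 54 = 297.
Total exposure: 6 + 6 + 4 + 4 = 20 days.
Posterior: α' = 26 + 297 = 323, β' = 7 + 20 = 27.
The posterior predictive for a window of length T is Negative Binomial with variance T·α'·(β'+T)/β'² = 7·323·34/729 = 76874/729.

76874/729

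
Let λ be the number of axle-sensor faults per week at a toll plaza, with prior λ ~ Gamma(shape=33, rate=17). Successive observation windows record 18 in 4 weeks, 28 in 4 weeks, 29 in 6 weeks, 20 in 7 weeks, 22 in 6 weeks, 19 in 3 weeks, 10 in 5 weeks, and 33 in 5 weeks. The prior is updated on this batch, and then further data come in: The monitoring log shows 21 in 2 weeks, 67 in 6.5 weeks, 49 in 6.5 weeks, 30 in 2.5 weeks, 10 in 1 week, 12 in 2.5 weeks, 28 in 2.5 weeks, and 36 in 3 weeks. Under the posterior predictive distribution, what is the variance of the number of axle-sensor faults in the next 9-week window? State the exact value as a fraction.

1548450/27889

Total count: 18 + 28 + 29 + 20 + 22 + 19 + 10 + 33 = 179.
Total exposure: 4 + 4 + 6 + 7 + 6 + 3 + 5 + 5 = 40 weeks.
After the first batch: Gamma(33 + 179, 17 + 40) = Gamma(212, 57).
Total count: 21 + 67 + 49 + 30 + 10 + 12 + 28 + 36 = 253.
Total exposure: 2 + 6.5 + 6.5 + 2.5 + 1 + 2.5 + 2.5 + 3 = 26.5 weeks.
After the second batch: Gamma(212 + 253, 57 + 26.5) = Gamma(465, 167/2).
The posterior predictive for a window of length T is Negative Binomial with variance T·α'·(β'+T)/β'² = 9·465·(185/2)/(27889/4) = 1548450/27889.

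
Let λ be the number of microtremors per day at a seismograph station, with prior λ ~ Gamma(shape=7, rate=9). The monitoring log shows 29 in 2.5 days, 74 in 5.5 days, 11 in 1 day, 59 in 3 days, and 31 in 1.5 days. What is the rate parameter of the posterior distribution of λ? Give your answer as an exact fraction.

Total count: 29 + 74 + 11 + 59 + 31 = 204.
Total exposure: 2.5 + 5.5 + 1 + 3 + 1.5 = 13.5 days.
Posterior: α' = 7 + 204 = 211, β' = 9 + 13.5 = 45/2.

45/2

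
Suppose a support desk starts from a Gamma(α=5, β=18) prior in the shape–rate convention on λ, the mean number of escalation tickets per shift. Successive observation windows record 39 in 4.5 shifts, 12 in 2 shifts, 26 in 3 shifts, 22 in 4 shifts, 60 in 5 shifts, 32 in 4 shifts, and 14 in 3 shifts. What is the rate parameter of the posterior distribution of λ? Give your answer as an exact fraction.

Total count: 39 + 12 + 26 + 22 + 60 + 32 + 14 = 205.
Total exposure: 4.5 + 2 + 3 + 4 + 5 + 4 + 3 = 25.5 shifts.
Conjugate update: add total count to the shape and total exposure to the rate, giving Gamma(210, 87/2).

87/2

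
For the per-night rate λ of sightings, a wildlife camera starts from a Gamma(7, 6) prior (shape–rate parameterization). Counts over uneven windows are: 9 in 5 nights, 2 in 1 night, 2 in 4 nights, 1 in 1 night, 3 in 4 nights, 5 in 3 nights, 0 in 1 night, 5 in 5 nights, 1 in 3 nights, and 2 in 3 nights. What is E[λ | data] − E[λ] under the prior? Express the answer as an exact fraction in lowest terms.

Total count: 9 + 2 + 2 + 1 + 3 + 5 + 0 + 5 + 1 + 2 = 30.
Total exposure: 5 + 1 + 4 + 1 + 4 + 3 + 1 + 5 + 3 + 3 = 30 nights.
The Gamma prior is conjugate for the Poisson rate, so λ | data ~ Gamma(7+30, 6+30) = Gamma(37, 36).
Posterior mean = 37/36 = 37/36; prior mean = 7/6 = 7/6. Difference = 37/36 − 7/6 = -5/36.

-5/36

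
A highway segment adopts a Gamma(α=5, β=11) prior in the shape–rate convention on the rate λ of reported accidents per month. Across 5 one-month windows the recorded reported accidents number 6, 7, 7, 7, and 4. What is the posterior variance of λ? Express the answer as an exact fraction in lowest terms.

9/64

Total count: 6 + 7 + 7 + 7 + 4 = 31.
Total exposure: 5 months.
Conjugate update: add total count to the shape and total exposure to the rate, giving Gamma(36, 16).
Posterior variance = α'/β'² = 36/256 = 9/64.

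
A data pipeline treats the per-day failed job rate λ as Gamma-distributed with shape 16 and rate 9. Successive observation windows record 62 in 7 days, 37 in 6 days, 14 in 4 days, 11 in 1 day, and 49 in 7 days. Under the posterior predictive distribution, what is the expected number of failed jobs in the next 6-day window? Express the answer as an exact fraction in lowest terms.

Total count: 62 + 37 + 14 + 11 + 49 = 173.
Total exposure: 7 + 6 + 4 + 1 + 7 = 25 days.
The Gamma prior is conjugate for the Poisson rate, so λ | data ~ Gamma(16+173, 9+25) = Gamma(189, 34).
Predictive mean over a 6-day window = T·E[λ|data] = 6·189/34 = 567/17.

567/17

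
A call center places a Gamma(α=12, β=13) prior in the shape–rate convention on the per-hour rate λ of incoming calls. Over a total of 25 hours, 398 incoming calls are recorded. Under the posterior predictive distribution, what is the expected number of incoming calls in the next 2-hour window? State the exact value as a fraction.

Total count 398 over total exposure 25 hours.
The Gamma prior is conjugate for the Poisson rate, so λ | data ~ Gamma(12+398, 13+25) = Gamma(410, 38).
Predictive mean over a 2-hour window = T·E[λ|data] = 2·410/38 = 410/19.

410/19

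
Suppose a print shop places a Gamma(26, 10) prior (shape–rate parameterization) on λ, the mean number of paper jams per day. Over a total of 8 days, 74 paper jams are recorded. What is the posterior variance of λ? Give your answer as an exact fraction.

Total count 74 over total exposure 8 days.
The Gamma prior is conjugate for the Poisson rate, so λ | data ~ Gamma(26+74, 10+8) = Gamma(100, 18).
Posterior variance = α'/β'² = 100/324 = 25/81.

25/81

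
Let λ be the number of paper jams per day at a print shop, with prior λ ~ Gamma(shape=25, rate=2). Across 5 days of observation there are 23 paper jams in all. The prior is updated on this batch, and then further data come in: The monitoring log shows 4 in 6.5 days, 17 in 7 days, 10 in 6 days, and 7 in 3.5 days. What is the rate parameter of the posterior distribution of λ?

Total count 23 over total exposure 5 days.
After the first batch: Gamma(25 + 23, 2 + 5) = Gamma(48, 7).
Total count: 4 + 17 + 10 + 7 = 38.
Total exposure: 6.5 + 7 + 6 + 3.5 = 23 days.
After the second batch: Gamma(48 + 38, 7 + 23) = Gamma(86, 30).

30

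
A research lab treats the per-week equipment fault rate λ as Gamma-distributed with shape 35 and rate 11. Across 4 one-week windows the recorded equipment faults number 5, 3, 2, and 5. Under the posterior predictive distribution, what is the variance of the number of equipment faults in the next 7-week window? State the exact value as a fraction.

Total count: 5 + 3 + 2 + 5 = 15.
Total exposure: 4 weeks.
By Gamma–Poisson conjugacy, the posterior is Gamma(α + Σx, β + Σt) = Gamma(35 + 15, 11 + 4) = Gamma(50, 15).
The posterior predictive for a window of length T is Negative Binomial with variance T·α'·(β'+T)/β'² = 7·50·22/225 = 308/9.

308/9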